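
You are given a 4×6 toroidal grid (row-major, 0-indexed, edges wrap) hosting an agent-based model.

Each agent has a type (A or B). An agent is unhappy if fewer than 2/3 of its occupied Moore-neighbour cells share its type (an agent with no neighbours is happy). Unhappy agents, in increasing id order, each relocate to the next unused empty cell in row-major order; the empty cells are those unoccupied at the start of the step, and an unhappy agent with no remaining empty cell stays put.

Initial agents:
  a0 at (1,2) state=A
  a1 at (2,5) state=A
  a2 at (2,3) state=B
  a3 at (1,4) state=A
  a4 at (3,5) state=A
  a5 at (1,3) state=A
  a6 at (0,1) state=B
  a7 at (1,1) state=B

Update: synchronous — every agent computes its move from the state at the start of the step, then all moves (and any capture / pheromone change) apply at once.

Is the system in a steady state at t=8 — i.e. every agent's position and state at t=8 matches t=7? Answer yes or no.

no

t=1: a0@(0,0):A a1@(2,5):A a2@(0,2):B a3@(1,4):A a4@(3,5):A a5@(1,3):A a6@(0,3):B a7@(0,4):B
t=2: a0@(0,0):A a1@(2,5):A a2@(0,1):B a3@(0,5):A a4@(3,5):A a5@(1,0):A a6@(1,1):B a7@(1,2):B
t=3: a0@(0,2):A a1@(2,5):A a2@(0,3):B a3@(0,5):A a4@(3,5):A a5@(0,4):A a6@(1,3):B a7@(1,2):B
t=4: a0@(0,0):A a1@(2,5):A a2@(0,1):B a3@(0,5):A a4@(3,5):A a5@(1,0):A a6@(1,1):B a7@(1,2):B
t=5: a0@(0,2):A a1@(2,5):A a2@(0,3):B a3@(0,5):A a4@(3,5):A a5@(0,4):A a6@(1,3):B a7@(1,2):B
t=6: a0@(0,0):A a1@(2,5):A a2@(0,1):B a3@(0,5):A a4@(3,5):A a5@(1,0):A a6@(1,1):B a7@(1,2):B
t=7: a0@(0,2):A a1@(2,5):A a2@(0,3):B a3@(0,5):A a4@(3,5):A a5@(0,4):A a6@(1,3):B a7@(1,2):B
t=8: a0@(0,0):A a1@(2,5):A a2@(0,1):B a3@(0,5):A a4@(3,5):A a5@(1,0):A a6@(1,1):B a7@(1,2):B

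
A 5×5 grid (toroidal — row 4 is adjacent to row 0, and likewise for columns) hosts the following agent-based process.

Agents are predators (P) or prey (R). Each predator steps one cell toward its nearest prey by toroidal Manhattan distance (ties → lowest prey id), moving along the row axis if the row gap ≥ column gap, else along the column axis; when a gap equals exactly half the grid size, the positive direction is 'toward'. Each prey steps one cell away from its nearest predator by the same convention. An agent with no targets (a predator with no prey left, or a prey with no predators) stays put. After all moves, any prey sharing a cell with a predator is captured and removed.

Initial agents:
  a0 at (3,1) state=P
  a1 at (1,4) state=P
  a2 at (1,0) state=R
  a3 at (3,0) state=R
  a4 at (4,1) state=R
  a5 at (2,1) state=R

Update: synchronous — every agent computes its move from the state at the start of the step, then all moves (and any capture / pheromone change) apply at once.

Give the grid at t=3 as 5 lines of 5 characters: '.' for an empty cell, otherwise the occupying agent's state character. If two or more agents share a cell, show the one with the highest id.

t=1: a0@(3,0):P a1@(1,0):P a2@(1,1):R a3@(3,4):R a4@(0,1):R a5@(1,1):R
t=2: a0@(3,4):P a1@(1,1):P a2@(1,2):R a3@(3,3):R a4@(4,1):R a5@(1,2):R
t=3: a0@(3,3):P a1@(1,2):P a2@(1,3):R a3@(3,2):R a4@(3,1):R a5@(1,3):R

.....
..PR.
.....
.RRP.
.....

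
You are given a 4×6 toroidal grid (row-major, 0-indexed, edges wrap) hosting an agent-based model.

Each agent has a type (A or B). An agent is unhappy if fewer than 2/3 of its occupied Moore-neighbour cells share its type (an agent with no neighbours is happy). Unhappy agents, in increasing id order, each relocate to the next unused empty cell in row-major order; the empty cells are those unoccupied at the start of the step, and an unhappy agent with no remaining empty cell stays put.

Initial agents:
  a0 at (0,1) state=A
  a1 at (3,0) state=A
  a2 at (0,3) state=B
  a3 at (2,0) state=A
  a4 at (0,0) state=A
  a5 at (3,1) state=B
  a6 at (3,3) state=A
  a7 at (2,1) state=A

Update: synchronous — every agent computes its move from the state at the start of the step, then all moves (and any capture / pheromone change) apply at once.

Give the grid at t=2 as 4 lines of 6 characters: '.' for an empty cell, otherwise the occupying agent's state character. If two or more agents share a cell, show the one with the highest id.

AA.B.A
B.....
AA....
A.....

t=1: a0@(0,1):A a1@(3,0):A a2@(0,2):B a3@(2,0):A a4@(0,0):A a5@(0,4):B a6@(0,5):A a7@(2,1):A
t=2: a0@(0,1):A a1@(3,0):A a2@(0,3):B a3@(2,0):A a4@(0,0):A a5@(1,0):B a6@(0,5):A a7@(2,1):A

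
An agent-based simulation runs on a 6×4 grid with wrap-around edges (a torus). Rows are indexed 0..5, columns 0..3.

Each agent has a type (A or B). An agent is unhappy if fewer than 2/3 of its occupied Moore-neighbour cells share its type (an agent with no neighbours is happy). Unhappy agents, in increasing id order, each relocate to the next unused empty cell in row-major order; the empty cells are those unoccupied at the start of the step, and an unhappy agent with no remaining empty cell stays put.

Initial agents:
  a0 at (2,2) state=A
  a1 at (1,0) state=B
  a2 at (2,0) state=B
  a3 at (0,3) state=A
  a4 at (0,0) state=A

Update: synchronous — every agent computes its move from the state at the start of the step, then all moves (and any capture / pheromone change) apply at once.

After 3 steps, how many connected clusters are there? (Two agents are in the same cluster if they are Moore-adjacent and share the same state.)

2

t=1: a0@(2,2):A a1@(0,1):B a2@(2,0):B a3@(0,2):A a4@(1,1):A
t=2: a0@(2,2):A a1@(0,0):B a2@(0,3):B a3@(1,0):A a4@(1,2):A
t=3: a0@(2,2):A a1@(0,1):B a2@(0,2):B a3@(1,1):A a4@(1,3):A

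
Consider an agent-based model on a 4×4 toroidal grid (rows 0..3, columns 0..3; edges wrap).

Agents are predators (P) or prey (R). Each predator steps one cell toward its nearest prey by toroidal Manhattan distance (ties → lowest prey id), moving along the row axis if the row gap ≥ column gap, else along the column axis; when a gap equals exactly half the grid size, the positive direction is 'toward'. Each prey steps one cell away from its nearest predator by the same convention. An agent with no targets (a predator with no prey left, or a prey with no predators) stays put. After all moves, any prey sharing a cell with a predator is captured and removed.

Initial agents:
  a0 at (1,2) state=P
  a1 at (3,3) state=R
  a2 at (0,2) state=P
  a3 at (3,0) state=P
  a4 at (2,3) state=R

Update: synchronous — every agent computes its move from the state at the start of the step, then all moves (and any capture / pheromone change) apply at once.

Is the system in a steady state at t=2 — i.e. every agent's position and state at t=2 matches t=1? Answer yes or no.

yes

t=1: a0@(2,2):P a2@(3,2):P a3@(3,3):P
t=2: (unchanged — steady state)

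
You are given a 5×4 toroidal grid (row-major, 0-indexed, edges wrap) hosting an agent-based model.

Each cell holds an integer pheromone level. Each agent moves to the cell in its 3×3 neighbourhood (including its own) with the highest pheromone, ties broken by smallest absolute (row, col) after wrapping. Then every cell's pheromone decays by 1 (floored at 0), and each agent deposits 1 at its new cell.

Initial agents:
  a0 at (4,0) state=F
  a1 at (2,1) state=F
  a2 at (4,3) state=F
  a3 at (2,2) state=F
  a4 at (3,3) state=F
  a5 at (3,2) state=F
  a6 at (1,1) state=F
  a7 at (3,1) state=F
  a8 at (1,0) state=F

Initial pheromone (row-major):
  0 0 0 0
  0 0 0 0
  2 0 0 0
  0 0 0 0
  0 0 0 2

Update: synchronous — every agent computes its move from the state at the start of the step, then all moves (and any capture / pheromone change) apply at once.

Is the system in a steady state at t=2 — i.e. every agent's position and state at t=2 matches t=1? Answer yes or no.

no

t=1: a0@(4,3) a1@(2,0) a2@(4,3) a3@(1,1) a4@(2,0) a5@(4,3) a6@(2,0) a7@(2,0) a8@(2,0) | pheromone: 0 0 0 0 / 0 1 0 0 / 6 0 0 0 / 0 0 0 0 / 0 0 0 4
t=2: a0@(4,3) a1@(2,0) a2@(4,3) a3@(2,0) a4@(2,0) a5@(4,3) a6@(2,0) a7@(2,0) a8@(2,0) | pheromone: 0 0 0 0 / 0 0 0 0 / 11 0 0 0 / 0 0 0 0 / 0 0 0 6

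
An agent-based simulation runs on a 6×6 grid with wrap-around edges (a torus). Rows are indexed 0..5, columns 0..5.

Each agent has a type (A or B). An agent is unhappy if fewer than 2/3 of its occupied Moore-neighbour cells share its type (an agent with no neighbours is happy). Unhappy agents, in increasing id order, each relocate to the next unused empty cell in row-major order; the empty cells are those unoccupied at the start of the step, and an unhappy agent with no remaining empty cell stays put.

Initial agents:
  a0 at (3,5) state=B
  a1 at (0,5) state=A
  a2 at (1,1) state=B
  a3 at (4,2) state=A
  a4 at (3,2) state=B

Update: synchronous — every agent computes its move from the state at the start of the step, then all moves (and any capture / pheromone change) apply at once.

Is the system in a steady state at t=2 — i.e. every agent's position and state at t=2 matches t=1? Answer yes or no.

no

t=1: a0@(3,5):B a1@(0,5):A a2@(1,1):B a3@(0,0):A a4@(0,1):B
t=2: a0@(3,5):B a1@(0,5):A a2@(0,2):B a3@(0,3):A a4@(0,4):B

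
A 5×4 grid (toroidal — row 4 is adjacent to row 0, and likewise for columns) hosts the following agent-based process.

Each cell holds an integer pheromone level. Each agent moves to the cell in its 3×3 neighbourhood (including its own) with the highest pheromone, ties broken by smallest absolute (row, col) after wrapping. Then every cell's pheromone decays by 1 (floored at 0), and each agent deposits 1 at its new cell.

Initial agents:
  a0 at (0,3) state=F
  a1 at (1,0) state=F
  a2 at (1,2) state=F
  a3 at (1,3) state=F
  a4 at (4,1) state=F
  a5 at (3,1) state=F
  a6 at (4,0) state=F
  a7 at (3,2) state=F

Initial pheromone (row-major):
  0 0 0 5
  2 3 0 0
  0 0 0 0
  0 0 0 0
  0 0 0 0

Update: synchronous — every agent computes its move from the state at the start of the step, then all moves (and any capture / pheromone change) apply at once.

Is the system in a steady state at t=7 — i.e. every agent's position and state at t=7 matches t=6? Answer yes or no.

yes

t=1: a0@(0,3) a1@(0,3) a2@(0,3) a3@(0,3) a4@(0,0) a5@(2,0) a6@(0,3) a7@(2,1) | pheromone: 1 0 0 9 / 1 2 0 0 / 1 1 0 0 / 0 0 0 0 / 0 0 0 0
t=2: a0@(0,3) a1@(0,3) a2@(0,3) a3@(0,3) a4@(0,3) a5@(1,1) a6@(0,3) a7@(1,1) | pheromone: 0 0 0 14 / 0 3 0 0 / 0 0 0 0 / 0 0 0 0 / 0 0 0 0
t=3: a0@(0,3) a1@(0,3) a2@(0,3) a3@(0,3) a4@(0,3) a5@(1,1) a6@(0,3) a7@(1,1) | pheromone: 0 0 0 19 / 0 4 0 0 / 0 0 0 0 / 0 0 0 0 / 0 0 0 0
t=4: a0@(0,3) a1@(0,3) a2@(0,3) a3@(0,3) a4@(0,3) a5@(1,1) a6@(0,3) a7@(1,1) | pheromone: 0 0 0 24 / 0 5 0 0 / 0 0 0 0 / 0 0 0 0 / 0 0 0 0
t=5: a0@(0,3) a1@(0,3) a2@(0,3) a3@(0,3) a4@(0,3) a5@(1,1) a6@(0,3) a7@(1,1) | pheromone: 0 0 0 29 / 0 6 0 0 / 0 0 0 0 / 0 0 0 0 / 0 0 0 0
t=6: a0@(0,3) a1@(0,3) a2@(0,3) a3@(0,3) a4@(0,3) a5@(1,1) a6@(0,3) a7@(1,1) | pheromone: 0 0 0 34 / 0 7 0 0 / 0 0 0 0 / 0 0 0 0 / 0 0 0 0
t=7: a0@(0,3) a1@(0,3) a2@(0,3) a3@(0,3) a4@(0,3) a5@(1,1) a6@(0,3) a7@(1,1) | pheromone: 0 0 0 39 / 0 8 0 0 / 0 0 0 0 / 0 0 0 0 / 0 0 0 0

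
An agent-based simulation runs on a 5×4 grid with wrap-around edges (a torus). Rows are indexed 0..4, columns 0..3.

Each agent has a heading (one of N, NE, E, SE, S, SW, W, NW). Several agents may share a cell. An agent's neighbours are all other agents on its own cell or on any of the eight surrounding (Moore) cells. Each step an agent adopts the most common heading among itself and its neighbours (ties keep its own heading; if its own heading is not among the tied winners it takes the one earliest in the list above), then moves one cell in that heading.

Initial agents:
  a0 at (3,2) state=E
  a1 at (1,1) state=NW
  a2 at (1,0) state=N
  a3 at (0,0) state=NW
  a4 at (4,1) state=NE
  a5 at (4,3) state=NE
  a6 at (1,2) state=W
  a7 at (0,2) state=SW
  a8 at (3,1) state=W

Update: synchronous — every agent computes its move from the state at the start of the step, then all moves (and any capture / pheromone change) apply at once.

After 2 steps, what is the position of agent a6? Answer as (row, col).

(1, 0)

t=1: a0@(2,3):NE a1@(0,0):NW a2@(0,3):NW a3@(4,3):NW a4@(3,2):NE a5@(3,0):NE a6@(1,1):W a7@(4,3):NE a8@(3,0):W
t=2: a0@(1,0):NE a1@(4,3):NW a2@(4,2):NW a3@(3,2):NW a4@(2,3):NE a5@(2,1):NE a6@(1,0):W a7@(3,0):NE a8@(2,1):NE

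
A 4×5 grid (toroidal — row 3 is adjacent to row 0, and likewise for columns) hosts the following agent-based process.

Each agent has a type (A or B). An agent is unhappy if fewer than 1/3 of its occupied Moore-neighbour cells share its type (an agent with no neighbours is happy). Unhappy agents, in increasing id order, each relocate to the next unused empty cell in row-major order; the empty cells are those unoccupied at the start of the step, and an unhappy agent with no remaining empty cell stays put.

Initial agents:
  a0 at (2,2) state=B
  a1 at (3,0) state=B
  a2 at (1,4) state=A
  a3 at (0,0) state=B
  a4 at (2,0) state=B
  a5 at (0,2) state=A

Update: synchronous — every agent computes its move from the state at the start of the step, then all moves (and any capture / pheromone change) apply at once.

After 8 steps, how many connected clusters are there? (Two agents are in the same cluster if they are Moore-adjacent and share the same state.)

t=1: a0@(2,2):B a1@(3,0):B a2@(0,1):A a3@(0,0):B a4@(2,0):B a5@(0,2):A
t=2: (unchanged — steady state)

3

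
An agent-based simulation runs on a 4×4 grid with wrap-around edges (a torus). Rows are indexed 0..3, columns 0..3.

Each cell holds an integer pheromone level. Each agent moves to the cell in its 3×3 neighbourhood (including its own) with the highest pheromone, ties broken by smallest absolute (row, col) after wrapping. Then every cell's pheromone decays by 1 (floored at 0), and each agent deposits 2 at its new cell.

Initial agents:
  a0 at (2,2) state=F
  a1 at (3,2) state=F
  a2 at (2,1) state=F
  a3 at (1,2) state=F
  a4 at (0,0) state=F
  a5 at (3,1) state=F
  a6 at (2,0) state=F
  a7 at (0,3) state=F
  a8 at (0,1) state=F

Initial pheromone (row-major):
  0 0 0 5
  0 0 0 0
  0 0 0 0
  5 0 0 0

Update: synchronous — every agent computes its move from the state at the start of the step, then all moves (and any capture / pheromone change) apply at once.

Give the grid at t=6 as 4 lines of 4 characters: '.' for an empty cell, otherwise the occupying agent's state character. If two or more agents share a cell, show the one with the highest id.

t=1: a0@(1,1) a1@(0,3) a2@(3,0) a3@(0,3) a4@(0,3) a5@(3,0) a6@(3,0) a7@(0,3) a8@(3,0) | pheromone: 0 0 0 12 / 0 2 0 0 / 0 0 0 0 / 12 0 0 0
t=2: a0@(1,1) a1@(0,3) a2@(0,3) a3@(0,3) a4@(0,3) a5@(0,3) a6@(0,3) a7@(0,3) a8@(0,3) | pheromone: 0 0 0 27 / 0 3 0 0 / 0 0 0 0 / 11 0 0 0
t=3: a0@(1,1) a1@(0,3) a2@(0,3) a3@(0,3) a4@(0,3) a5@(0,3) a6@(0,3) a7@(0,3) a8@(0,3) | pheromone: 0 0 0 42 / 0 4 0 0 / 0 0 0 0 / 10 0 0 0
t=4: a0@(1,1) a1@(0,3) a2@(0,3) a3@(0,3) a4@(0,3) a5@(0,3) a6@(0,3) a7@(0,3) a8@(0,3) | pheromone: 0 0 0 57 / 0 5 0 0 / 0 0 0 0 / 9 0 0 0
t=5: a0@(1,1) a1@(0,3) a2@(0,3) a3@(0,3) a4@(0,3) a5@(0,3) a6@(0,3) a7@(0,3) a8@(0,3) | pheromone: 0 0 0 72 / 0 6 0 0 / 0 0 0 0 / 8 0 0 0
t=6: a0@(1,1) a1@(0,3) a2@(0,3) a3@(0,3) a4@(0,3) a5@(0,3) a6@(0,3) a7@(0,3) a8@(0,3) | pheromone: 0 0 0 87 / 0 7 0 0 / 0 0 0 0 / 7 0 0 0

...F
.F..
....
....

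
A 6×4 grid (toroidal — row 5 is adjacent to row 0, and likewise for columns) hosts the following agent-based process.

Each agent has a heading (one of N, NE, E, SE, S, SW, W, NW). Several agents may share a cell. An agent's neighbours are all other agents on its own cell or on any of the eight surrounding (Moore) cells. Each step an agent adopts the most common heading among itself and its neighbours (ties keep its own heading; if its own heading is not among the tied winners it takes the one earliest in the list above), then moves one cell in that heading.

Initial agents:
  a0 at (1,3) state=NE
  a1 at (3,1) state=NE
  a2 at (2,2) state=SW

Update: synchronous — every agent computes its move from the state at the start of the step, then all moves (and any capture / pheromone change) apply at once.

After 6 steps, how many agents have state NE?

t=1: a0@(0,0):NE a1@(2,2):NE a2@(1,3):NE
t=2: a0@(5,1):NE a1@(1,3):NE a2@(0,0):NE
t=3: a0@(4,2):NE a1@(0,0):NE a2@(5,1):NE
t=4: a0@(3,3):NE a1@(5,1):NE a2@(4,2):NE
t=5: a0@(2,0):NE a1@(4,2):NE a2@(3,3):NE
t=6: a0@(1,1):NE a1@(3,3):NE a2@(2,0):NE

3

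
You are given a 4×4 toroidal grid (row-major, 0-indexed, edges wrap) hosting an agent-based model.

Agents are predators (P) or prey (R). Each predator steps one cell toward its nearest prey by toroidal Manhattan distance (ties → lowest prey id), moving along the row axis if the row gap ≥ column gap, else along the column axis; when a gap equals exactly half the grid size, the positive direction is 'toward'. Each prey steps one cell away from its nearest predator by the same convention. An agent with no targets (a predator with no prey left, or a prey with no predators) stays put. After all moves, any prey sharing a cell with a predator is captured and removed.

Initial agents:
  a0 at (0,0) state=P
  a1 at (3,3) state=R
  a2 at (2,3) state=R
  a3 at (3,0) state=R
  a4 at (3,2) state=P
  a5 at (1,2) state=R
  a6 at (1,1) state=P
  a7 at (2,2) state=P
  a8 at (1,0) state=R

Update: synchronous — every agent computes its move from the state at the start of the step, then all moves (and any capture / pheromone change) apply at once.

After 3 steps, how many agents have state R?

4

t=1: a0@(3,0):P a2@(2,0):R a3@(2,0):R a4@(3,3):P a5@(1,3):R a6@(1,2):P a7@(2,3):P a8@(2,0):R
t=2: a0@(2,0):P a2@(1,0):R a3@(1,0):R a4@(2,3):P a5@(1,0):R a6@(1,3):P a7@(2,0):P a8@(1,0):R
t=3: a0@(1,0):P a2@(0,0):R a3@(0,0):R a4@(1,3):P a5@(0,0):R a6@(1,0):P a7@(1,0):P a8@(0,0):R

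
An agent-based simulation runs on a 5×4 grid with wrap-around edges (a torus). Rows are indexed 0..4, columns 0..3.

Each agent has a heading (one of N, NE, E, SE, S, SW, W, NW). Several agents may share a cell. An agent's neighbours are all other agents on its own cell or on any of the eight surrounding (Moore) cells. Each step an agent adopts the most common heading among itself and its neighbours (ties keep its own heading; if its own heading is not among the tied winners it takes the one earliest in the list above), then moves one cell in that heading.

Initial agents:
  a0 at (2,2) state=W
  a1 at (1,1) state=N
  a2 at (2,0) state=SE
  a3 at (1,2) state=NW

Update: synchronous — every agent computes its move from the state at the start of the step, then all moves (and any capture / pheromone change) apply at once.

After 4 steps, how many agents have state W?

1

t=1: a0@(2,1):W a1@(0,1):N a2@(3,1):SE a3@(0,1):NW
t=2: a0@(2,0):W a1@(4,1):N a2@(4,2):SE a3@(4,0):NW
t=3: a0@(2,3):W a1@(3,1):N a2@(0,3):SE a3@(3,3):NW
t=4: a0@(2,2):W a1@(2,1):N a2@(1,0):SE a3@(2,2):NW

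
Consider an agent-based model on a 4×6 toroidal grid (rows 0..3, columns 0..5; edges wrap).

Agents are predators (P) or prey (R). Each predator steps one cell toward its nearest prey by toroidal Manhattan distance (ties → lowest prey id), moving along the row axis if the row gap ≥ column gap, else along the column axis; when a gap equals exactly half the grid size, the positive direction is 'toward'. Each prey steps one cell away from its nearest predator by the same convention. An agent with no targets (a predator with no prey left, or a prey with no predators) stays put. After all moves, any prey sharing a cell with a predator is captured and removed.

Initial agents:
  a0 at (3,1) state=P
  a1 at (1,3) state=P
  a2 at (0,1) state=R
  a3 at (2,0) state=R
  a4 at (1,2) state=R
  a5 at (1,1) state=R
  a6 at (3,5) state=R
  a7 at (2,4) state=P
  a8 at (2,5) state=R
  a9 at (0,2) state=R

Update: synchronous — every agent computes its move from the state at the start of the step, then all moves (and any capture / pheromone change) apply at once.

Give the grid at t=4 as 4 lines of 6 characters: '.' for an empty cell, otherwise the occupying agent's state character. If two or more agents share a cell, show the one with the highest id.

.R....
......
......
.P.R..

t=1: a0@(0,1):P a1@(1,2):P a2@(1,1):R a3@(1,0):R a4@(1,1):R a6@(3,4):R a7@(2,5):P a8@(2,0):R
t=2: a0@(1,1):P a1@(1,1):P a2@(2,1):R a4@(2,1):R a6@(0,4):R a7@(2,0):P a8@(2,1):R
t=3: a0@(2,1):P a1@(2,1):P a2@(3,1):R a4@(3,1):R a6@(0,3):R a7@(2,1):P a8@(3,1):R
t=4: a0@(3,1):P a1@(3,1):P a2@(0,1):R a4@(0,1):R a6@(3,3):R a7@(3,1):P a8@(0,1):R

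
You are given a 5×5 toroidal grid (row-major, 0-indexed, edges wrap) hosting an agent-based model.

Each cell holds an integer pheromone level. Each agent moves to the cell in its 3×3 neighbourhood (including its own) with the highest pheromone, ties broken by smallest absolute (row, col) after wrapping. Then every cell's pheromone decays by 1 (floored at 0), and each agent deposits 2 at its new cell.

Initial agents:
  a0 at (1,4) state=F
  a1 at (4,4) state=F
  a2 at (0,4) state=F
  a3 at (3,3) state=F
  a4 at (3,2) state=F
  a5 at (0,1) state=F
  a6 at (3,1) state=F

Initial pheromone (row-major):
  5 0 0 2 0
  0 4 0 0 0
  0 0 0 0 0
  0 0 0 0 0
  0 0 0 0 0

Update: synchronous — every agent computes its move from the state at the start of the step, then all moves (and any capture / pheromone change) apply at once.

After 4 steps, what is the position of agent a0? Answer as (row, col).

(0, 0)

t=1: a0@(0,0) a1@(0,0) a2@(0,0) a3@(2,2) a4@(2,1) a5@(0,0) a6@(2,0) | pheromone: 12 0 0 1 0 / 0 3 0 0 0 / 2 2 2 0 0 / 0 0 0 0 0 / 0 0 0 0 0
t=2: a0@(0,0) a1@(0,0) a2@(0,0) a3@(1,1) a4@(1,1) a5@(0,0) a6@(1,1) | pheromone: 19 0 0 0 0 / 0 8 0 0 0 / 1 1 1 0 0 / 0 0 0 0 0 / 0 0 0 0 0
t=3: a0@(0,0) a1@(0,0) a2@(0,0) a3@(0,0) a4@(0,0) a5@(0,0) a6@(0,0) | pheromone: 32 0 0 0 0 / 0 7 0 0 0 / 0 0 0 0 0 / 0 0 0 0 0 / 0 0 0 0 0
t=4: a0@(0,0) a1@(0,0) a2@(0,0) a3@(0,0) a4@(0,0) a5@(0,0) a6@(0,0) | pheromone: 45 0 0 0 0 / 0 6 0 0 0 / 0 0 0 0 0 / 0 0 0 0 0 / 0 0 0 0 0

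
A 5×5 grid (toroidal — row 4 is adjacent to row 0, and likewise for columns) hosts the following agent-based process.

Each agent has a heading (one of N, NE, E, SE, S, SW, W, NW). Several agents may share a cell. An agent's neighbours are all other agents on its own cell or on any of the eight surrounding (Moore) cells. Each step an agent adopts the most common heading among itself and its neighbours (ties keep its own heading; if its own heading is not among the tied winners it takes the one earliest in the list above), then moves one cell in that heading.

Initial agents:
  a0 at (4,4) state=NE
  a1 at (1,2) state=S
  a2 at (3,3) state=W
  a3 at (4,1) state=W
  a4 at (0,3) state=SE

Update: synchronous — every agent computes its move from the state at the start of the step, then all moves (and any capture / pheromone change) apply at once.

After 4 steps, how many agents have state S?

1

t=1: a0@(3,0):NE a1@(2,2):S a2@(3,2):W a3@(4,0):W a4@(1,4):SE
t=2: a0@(2,1):NE a1@(3,2):S a2@(3,1):W a3@(4,4):W a4@(2,0):SE
t=3: a0@(1,2):NE a1@(4,2):S a2@(3,0):W a3@(4,3):W a4@(3,1):SE
t=4: a0@(0,3):NE a1@(0,2):S a2@(3,4):W a3@(4,2):W a4@(4,2):SE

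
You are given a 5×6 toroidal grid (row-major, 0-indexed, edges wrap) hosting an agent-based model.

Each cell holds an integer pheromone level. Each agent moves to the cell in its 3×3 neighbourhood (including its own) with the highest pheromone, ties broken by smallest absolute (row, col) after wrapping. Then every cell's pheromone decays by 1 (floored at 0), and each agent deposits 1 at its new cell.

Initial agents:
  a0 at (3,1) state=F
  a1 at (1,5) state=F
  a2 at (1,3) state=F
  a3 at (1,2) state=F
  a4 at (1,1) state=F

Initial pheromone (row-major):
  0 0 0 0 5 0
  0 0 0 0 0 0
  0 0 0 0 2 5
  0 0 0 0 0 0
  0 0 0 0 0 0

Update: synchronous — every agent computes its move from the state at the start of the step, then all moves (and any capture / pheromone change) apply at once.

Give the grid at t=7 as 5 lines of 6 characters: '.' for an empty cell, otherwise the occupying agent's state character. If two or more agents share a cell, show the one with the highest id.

t=1: a0@(2,0) a1@(0,4) a2@(0,4) a3@(0,1) a4@(0,0) | pheromone: 1 1 0 0 6 0 / 0 0 0 0 0 0 / 1 0 0 0 1 4 / 0 0 0 0 0 0 / 0 0 0 0 0 0
t=2: a0@(2,5) a1@(0,4) a2@(0,4) a3@(0,0) a4@(0,0) | pheromone: 2 0 0 0 7 0 / 0 0 0 0 0 0 / 0 0 0 0 0 4 / 0 0 0 0 0 0 / 0 0 0 0 0 0
t=3: a0@(2,5) a1@(0,4) a2@(0,4) a3@(0,0) a4@(0,0) | pheromone: 3 0 0 0 8 0 / 0 0 0 0 0 0 / 0 0 0 0 0 4 / 0 0 0 0 0 0 / 0 0 0 0 0 0
t=4: a0@(2,5) a1@(0,4) a2@(0,4) a3@(0,0) a4@(0,0) | pheromone: 4 0 0 0 9 0 / 0 0 0 0 0 0 / 0 0 0 0 0 4 / 0 0 0 0 0 0 / 0 0 0 0 0 0
t=5: a0@(2,5) a1@(0,4) a2@(0,4) a3@(0,0) a4@(0,0) | pheromone: 5 0 0 0 10 0 / 0 0 0 0 0 0 / 0 0 0 0 0 4 / 0 0 0 0 0 0 / 0 0 0 0 0 0
t=6: a0@(2,5) a1@(0,4) a2@(0,4) a3@(0,0) a4@(0,0) | pheromone: 6 0 0 0 11 0 / 0 0 0 0 0 0 / 0 0 0 0 0 4 / 0 0 0 0 0 0 / 0 0 0 0 0 0
t=7: a0@(2,5) a1@(0,4) a2@(0,4) a3@(0,0) a4@(0,0) | pheromone: 7 0 0 0 12 0 / 0 0 0 0 0 0 / 0 0 0 0 0 4 / 0 0 0 0 0 0 / 0 0 0 0 0 0

F...F.
......
.....F
......
......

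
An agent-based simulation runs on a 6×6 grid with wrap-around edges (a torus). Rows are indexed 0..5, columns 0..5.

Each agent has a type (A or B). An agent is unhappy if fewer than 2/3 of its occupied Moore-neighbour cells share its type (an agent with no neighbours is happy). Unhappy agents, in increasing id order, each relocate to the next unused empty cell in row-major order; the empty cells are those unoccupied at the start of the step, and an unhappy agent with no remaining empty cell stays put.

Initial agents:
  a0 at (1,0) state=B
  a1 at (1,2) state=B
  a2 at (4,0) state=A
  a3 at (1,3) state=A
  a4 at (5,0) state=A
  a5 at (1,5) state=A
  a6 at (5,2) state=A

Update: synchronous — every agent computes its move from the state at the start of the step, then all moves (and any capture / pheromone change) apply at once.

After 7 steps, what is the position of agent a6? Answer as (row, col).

t=1: a0@(0,0):B a1@(0,1):B a2@(4,0):A a3@(0,2):A a4@(5,0):A a5@(0,3):A a6@(5,2):A
t=2: a0@(0,4):B a1@(0,5):B a2@(4,0):A a3@(0,2):A a4@(1,0):A a5@(0,3):A a6@(5,2):A
t=3: a0@(0,0):B a1@(0,1):B a2@(4,0):A a3@(0,2):A a4@(1,1):A a5@(0,3):A a6@(5,2):A
t=4: a0@(0,4):B a1@(0,5):B a2@(4,0):A a3@(0,2):A a4@(1,0):A a5@(0,3):A a6@(5,2):A
t=5: a0@(0,0):B a1@(0,1):B a2@(4,0):A a3@(0,2):A a4@(1,1):A a5@(0,3):A a6@(5,2):A
t=6: a0@(0,4):B a1@(0,5):B a2@(4,0):A a3@(0,2):A a4@(1,0):A a5@(0,3):A a6@(5,2):A
t=7: a0@(0,0):B a1@(0,1):B a2@(4,0):A a3@(0,2):A a4@(1,1):A a5@(0,3):A a6@(5,2):A

(5, 2)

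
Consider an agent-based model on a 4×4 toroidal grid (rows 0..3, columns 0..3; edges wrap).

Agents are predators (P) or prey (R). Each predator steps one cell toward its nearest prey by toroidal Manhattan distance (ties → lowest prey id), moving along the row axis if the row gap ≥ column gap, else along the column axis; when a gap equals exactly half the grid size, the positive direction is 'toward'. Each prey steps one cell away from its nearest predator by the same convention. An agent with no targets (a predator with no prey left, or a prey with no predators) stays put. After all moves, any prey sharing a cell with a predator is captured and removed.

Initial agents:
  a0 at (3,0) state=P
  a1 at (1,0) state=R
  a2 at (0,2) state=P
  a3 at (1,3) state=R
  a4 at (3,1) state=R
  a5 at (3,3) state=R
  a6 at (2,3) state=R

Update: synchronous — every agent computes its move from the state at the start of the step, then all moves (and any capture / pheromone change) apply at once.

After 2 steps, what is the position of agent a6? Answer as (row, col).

(1, 0)

t=1: a0@(3,1):P a1@(0,0):R a2@(1,2):P a3@(2,3):R a4@(3,2):R a5@(3,2):R a6@(1,3):R
t=2: a0@(3,2):P a1@(1,0):R a2@(1,3):P a3@(3,3):R a4@(3,3):R a5@(3,3):R a6@(1,0):R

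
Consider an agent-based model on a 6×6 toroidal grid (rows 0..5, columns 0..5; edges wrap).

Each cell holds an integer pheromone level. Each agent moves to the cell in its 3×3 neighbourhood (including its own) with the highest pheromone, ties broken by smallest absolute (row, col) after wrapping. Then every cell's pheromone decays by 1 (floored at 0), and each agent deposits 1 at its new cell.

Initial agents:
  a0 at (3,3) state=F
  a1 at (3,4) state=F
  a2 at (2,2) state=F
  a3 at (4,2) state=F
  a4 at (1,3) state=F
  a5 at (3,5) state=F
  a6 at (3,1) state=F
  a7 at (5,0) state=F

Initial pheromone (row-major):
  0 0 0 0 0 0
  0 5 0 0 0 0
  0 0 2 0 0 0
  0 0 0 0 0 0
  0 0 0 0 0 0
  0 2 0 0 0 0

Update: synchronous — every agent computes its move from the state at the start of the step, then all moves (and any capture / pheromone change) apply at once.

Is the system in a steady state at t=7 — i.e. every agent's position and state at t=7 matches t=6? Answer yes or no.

t=1: a0@(2,2) a1@(2,3) a2@(1,1) a3@(5,1) a4@(2,2) a5@(2,0) a6@(2,2) a7@(5,1) | pheromone: 0 0 0 0 0 0 / 0 5 0 0 0 0 / 1 0 4 1 0 0 / 0 0 0 0 0 0 / 0 0 0 0 0 0 / 0 3 0 0 0 0
t=2: a0@(1,1) a1@(2,2) a2@(1,1) a3@(5,1) a4@(1,1) a5@(1,1) a6@(1,1) a7@(5,1) | pheromone: 0 0 0 0 0 0 / 0 9 0 0 0 0 / 0 0 4 0 0 0 / 0 0 0 0 0 0 / 0 0 0 0 0 0 / 0 4 0 0 0 0
t=3: a0@(1,1) a1@(1,1) a2@(1,1) a3@(5,1) a4@(1,1) a5@(1,1) a6@(1,1) a7@(5,1) | pheromone: 0 0 0 0 0 0 / 0 14 0 0 0 0 / 0 0 3 0 0 0 / 0 0 0 0 0 0 / 0 0 0 0 0 0 / 0 5 0 0 0 0
t=4: a0@(1,1) a1@(1,1) a2@(1,1) a3@(5,1) a4@(1,1) a5@(1,1) a6@(1,1) a7@(5,1) | pheromone: 0 0 0 0 0 0 / 0 19 0 0 0 0 / 0 0 2 0 0 0 / 0 0 0 0 0 0 / 0 0 0 0 0 0 / 0 6 0 0 0 0
t=5: a0@(1,1) a1@(1,1) a2@(1,1) a3@(5,1) a4@(1,1) a5@(1,1) a6@(1,1) a7@(5,1) | pheromone: 0 0 0 0 0 0 / 0 24 0 0 0 0 / 0 0 1 0 0 0 / 0 0 0 0 0 0 / 0 0 0 0 0 0 / 0 7 0 0 0 0
t=6: a0@(1,1) a1@(1,1) a2@(1,1) a3@(5,1) a4@(1,1) a5@(1,1) a6@(1,1) a7@(5,1) | pheromone: 0 0 0 0 0 0 / 0 29 0 0 0 0 / 0 0 0 0 0 0 / 0 0 0 0 0 0 / 0 0 0 0 0 0 / 0 8 0 0 0 0
t=7: a0@(1,1) a1@(1,1) a2@(1,1) a3@(5,1) a4@(1,1) a5@(1,1) a6@(1,1) a7@(5,1) | pheromone: 0 0 0 0 0 0 / 0 34 0 0 0 0 / 0 0 0 0 0 0 / 0 0 0 0 0 0 / 0 0 0 0 0 0 / 0 9 0 0 0 0

yes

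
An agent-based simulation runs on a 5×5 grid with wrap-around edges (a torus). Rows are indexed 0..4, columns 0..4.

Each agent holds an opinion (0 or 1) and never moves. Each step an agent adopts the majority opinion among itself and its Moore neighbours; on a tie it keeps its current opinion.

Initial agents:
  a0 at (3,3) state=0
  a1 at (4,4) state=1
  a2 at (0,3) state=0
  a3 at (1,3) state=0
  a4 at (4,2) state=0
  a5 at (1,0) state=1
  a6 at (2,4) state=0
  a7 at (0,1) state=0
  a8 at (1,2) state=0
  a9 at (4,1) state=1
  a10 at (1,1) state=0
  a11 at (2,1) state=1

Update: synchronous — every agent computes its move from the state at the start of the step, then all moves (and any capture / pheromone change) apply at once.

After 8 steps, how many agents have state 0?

12

t=1: a0@(3,3):0 a1@(4,4):0 a2@(0,3):0 a3@(1,3):0 a4@(4,2):0 a5@(1,0):0 a6@(2,4):0 a7@(0,1):0 a8@(1,2):0 a9@(4,1):0 a10@(1,1):0 a11@(2,1):1
t=2: a0@(3,3):0 a1@(4,4):0 a2@(0,3):0 a3@(1,3):0 a4@(4,2):0 a5@(1,0):0 a6@(2,4):0 a7@(0,1):0 a8@(1,2):0 a9@(4,1):0 a10@(1,1):0 a11@(2,1):0
t=3: (unchanged — steady state)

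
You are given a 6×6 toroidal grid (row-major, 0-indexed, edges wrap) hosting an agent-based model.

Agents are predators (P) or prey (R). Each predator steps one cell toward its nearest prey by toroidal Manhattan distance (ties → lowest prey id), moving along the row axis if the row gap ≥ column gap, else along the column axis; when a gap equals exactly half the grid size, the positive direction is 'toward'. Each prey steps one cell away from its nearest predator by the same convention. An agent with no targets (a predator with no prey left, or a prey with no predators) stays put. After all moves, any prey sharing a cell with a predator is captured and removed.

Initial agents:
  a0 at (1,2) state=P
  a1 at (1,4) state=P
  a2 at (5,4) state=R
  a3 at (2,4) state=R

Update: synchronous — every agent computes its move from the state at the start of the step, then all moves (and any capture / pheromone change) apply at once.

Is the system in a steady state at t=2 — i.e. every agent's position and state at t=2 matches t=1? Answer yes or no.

t=1: a0@(1,3):P a1@(2,4):P a2@(4,4):R a3@(3,4):R
t=2: a0@(2,3):P a1@(3,4):P a2@(5,4):R a3@(4,4):R

no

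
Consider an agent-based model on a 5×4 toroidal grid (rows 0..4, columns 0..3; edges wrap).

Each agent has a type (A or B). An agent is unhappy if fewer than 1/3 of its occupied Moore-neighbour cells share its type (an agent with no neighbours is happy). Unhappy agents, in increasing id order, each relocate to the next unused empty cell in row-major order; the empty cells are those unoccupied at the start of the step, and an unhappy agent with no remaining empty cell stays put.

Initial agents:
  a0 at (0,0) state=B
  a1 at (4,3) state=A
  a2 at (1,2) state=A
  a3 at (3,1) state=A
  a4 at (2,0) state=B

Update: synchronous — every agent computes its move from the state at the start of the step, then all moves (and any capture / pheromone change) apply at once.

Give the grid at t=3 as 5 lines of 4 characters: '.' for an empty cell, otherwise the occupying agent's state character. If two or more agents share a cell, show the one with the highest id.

t=1: a0@(0,1):B a1@(0,2):A a2@(1,2):A a3@(0,3):A a4@(1,0):B
t=2: (unchanged — steady state)

.BAA
B.A.
....
....
....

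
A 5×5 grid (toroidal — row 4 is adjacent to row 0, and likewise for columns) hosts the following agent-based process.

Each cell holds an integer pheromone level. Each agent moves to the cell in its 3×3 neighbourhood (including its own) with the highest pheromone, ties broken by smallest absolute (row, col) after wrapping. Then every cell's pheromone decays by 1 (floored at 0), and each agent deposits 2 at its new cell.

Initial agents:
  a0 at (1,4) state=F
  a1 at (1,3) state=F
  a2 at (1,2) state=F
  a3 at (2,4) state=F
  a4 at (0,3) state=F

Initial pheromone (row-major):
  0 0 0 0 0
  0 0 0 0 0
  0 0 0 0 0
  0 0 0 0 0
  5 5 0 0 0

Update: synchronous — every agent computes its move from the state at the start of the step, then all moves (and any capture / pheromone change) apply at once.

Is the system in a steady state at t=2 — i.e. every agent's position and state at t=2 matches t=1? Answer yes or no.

t=1: a0@(0,0) a1@(0,2) a2@(0,1) a3@(1,0) a4@(0,2) | pheromone: 2 2 4 0 0 / 2 0 0 0 0 / 0 0 0 0 0 / 0 0 0 0 0 / 4 4 0 0 0
t=2: a0@(4,0) a1@(0,2) a2@(0,2) a3@(0,0) a4@(0,2) | pheromone: 3 1 9 0 0 / 1 0 0 0 0 / 0 0 0 0 0 / 0 0 0 0 0 / 5 3 0 0 0

no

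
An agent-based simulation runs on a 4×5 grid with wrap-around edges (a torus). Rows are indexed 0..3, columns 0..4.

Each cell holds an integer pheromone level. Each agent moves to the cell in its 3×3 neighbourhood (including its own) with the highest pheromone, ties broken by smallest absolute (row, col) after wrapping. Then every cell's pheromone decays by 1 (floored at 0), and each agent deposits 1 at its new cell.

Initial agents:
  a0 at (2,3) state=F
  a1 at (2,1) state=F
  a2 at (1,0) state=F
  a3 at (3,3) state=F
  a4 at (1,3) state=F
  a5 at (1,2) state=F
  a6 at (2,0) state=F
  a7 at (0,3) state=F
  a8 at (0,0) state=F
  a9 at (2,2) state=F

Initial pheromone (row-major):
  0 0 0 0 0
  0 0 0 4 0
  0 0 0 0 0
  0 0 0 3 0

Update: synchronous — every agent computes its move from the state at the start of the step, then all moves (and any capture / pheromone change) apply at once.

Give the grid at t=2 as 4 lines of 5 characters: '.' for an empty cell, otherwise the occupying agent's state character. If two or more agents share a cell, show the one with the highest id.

F....
...F.
.....
...F.

t=1: a0@(1,3) a1@(1,0) a2@(0,0) a3@(3,3) a4@(1,3) a5@(1,3) a6@(1,0) a7@(1,3) a8@(0,0) a9@(1,3) | pheromone: 2 0 0 0 0 / 2 0 0 8 0 / 0 0 0 0 0 / 0 0 0 3 0
t=2: a0@(1,3) a1@(0,0) a2@(0,0) a3@(3,3) a4@(1,3) a5@(1,3) a6@(0,0) a7@(1,3) a8@(0,0) a9@(1,3) | pheromone: 5 0 0 0 0 / 1 0 0 12 0 / 0 0 0 0 0 / 0 0 0 3 0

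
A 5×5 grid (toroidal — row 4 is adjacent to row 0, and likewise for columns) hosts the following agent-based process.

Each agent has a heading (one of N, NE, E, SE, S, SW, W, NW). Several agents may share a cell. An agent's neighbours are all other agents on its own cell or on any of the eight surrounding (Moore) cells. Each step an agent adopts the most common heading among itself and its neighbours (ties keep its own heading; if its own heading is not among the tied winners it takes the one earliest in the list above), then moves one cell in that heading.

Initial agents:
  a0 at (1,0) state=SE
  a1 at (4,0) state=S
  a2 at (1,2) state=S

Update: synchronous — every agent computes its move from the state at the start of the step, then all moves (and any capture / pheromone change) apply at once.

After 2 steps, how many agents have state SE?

t=1: a0@(2,1):SE a1@(0,0):S a2@(2,2):S
t=2: a0@(3,2):SE a1@(1,0):S a2@(3,2):S

1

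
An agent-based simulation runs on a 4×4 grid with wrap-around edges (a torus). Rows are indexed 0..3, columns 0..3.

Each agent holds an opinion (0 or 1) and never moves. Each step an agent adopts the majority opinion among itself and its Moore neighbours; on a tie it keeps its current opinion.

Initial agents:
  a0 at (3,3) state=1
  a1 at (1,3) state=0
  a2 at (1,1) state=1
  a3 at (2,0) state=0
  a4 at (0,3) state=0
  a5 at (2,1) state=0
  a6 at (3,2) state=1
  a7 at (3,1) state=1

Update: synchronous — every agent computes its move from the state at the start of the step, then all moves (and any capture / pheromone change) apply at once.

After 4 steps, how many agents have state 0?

4

t=1: a0@(3,3):1 a1@(1,3):0 a2@(1,1):0 a3@(2,0):0 a4@(0,3):0 a5@(2,1):1 a6@(3,2):1 a7@(3,1):1
t=2: (unchanged — steady state)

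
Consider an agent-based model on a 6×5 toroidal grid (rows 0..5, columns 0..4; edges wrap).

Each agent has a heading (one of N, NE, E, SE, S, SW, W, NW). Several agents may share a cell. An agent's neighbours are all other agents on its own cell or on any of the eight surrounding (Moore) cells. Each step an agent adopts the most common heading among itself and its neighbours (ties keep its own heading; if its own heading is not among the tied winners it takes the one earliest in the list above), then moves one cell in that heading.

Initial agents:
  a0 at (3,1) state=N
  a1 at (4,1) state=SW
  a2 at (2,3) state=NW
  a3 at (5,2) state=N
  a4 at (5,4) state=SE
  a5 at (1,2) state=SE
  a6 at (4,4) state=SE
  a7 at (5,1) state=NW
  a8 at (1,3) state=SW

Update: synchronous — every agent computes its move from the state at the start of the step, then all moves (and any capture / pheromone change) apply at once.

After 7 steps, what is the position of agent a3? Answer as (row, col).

(4, 2)

t=1: a0@(2,1):N a1@(3,1):N a2@(1,2):NW a3@(4,2):N a4@(0,0):SE a5@(2,3):SE a6@(5,0):SE a7@(4,0):NW a8@(2,2):SW
t=2: a0@(1,1):N a1@(2,1):N a2@(0,1):NW a3@(3,2):N a4@(1,1):SE a5@(3,4):SE a6@(0,1):SE a7@(3,4):NW a8@(1,2):N
t=3: a0@(0,1):N a1@(1,1):N a2@(5,1):N a3@(2,2):N a4@(0,1):N a5@(4,0):SE a6@(1,2):SE a7@(2,3):NW a8@(0,2):N
t=4: a0@(5,1):N a1@(0,1):N a2@(4,1):N a3@(1,2):N a4@(5,1):N a5@(5,1):SE a6@(0,2):N a7@(1,2):NW a8@(5,2):N
t=5: a0@(4,1):N a1@(5,1):N a2@(3,1):N a3@(0,2):N a4@(4,1):N a5@(4,1):N a6@(5,2):N a7@(0,2):N a8@(4,2):N
t=6: a0@(3,1):N a1@(4,1):N a2@(2,1):N a3@(5,2):N a4@(3,1):N a5@(3,1):N a6@(4,2):N a7@(5,2):N a8@(3,2):N
t=7: a0@(2,1):N a1@(3,1):N a2@(1,1):N a3@(4,2):N a4@(2,1):N a5@(2,1):N a6@(3,2):N a7@(4,2):N a8@(2,2):N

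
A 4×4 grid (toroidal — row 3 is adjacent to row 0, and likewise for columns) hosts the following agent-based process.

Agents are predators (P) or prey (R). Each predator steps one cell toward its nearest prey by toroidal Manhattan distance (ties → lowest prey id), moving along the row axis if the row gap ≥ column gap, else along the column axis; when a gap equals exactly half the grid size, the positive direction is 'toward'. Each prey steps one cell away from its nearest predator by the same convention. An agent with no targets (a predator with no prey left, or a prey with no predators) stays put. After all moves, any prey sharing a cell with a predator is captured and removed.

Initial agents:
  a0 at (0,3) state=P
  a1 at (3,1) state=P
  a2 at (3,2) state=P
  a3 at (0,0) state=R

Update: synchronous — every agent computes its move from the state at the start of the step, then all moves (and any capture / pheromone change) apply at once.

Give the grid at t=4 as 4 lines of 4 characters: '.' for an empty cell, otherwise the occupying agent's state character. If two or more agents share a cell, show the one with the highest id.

t=1: a0@(0,0):P a1@(0,1):P a2@(3,3):P
t=2: (unchanged — steady state)

PP..
....
....
...P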